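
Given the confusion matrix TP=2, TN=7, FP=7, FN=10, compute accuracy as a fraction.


Accuracy = (TP + TN) / (TP + TN + FP + FN)
TP + TN = 2 + 7 = 9
Total = 2 + 7 + 7 + 10 = 26
Accuracy = 9 / 26 = 9/26

9/26


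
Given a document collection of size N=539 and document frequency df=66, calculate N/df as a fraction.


IDF ratio = N / df
= 539 / 66
= 49/6

49/6


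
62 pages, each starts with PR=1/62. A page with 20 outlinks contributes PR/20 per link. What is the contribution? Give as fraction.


Initial PR = 1/62 = 1/62
Outlinks = 20
Contribution per link = PR / outlinks
= 1/62 / 20
= 1/1240

1/1240


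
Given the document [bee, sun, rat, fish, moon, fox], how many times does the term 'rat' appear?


Document has 6 words
Scanning for 'rat':
Found at positions: [2]
Count = 1

1


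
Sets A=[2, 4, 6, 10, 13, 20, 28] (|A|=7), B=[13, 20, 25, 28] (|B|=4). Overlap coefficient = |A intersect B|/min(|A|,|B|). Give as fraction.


A intersect B = [13, 20, 28]
|A intersect B| = 3
min(|A|, |B|) = min(7, 4) = 4
Overlap = 3 / 4 = 3/4

3/4


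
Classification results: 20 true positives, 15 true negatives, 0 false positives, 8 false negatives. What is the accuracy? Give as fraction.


Accuracy = (TP + TN) / (TP + TN + FP + FN)
TP + TN = 20 + 15 = 35
Total = 20 + 15 + 0 + 8 = 43
Accuracy = 35 / 43 = 35/43

35/43


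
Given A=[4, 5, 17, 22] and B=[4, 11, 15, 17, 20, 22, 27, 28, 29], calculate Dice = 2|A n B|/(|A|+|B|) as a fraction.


A intersect B = [4, 17, 22]
|A intersect B| = 3
|A| = 4, |B| = 9
Dice = 2*3 / (4+9)
= 6 / 13 = 6/13

6/13


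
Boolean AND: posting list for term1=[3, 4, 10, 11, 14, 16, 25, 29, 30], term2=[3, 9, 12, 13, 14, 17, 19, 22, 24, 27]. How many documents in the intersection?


Boolean AND: find intersection of posting lists
term1 docs: [3, 4, 10, 11, 14, 16, 25, 29, 30]
term2 docs: [3, 9, 12, 13, 14, 17, 19, 22, 24, 27]
Intersection: [3, 14]
|intersection| = 2

2


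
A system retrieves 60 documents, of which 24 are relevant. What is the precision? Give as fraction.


Precision = relevant_retrieved / total_retrieved
= 24 / 60
= 24 / (24 + 36)
= 2/5

2/5


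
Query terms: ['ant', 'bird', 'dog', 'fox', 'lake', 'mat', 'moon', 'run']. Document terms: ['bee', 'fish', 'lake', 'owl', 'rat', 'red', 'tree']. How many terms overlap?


Query terms: ['ant', 'bird', 'dog', 'fox', 'lake', 'mat', 'moon', 'run']
Document terms: ['bee', 'fish', 'lake', 'owl', 'rat', 'red', 'tree']
Common terms: ['lake']
Overlap count = 1

1


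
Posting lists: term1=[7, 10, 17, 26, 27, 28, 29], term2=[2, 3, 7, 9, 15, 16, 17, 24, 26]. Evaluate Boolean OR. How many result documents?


Boolean OR: find union of posting lists
term1 docs: [7, 10, 17, 26, 27, 28, 29]
term2 docs: [2, 3, 7, 9, 15, 16, 17, 24, 26]
Union: [2, 3, 7, 9, 10, 15, 16, 17, 24, 26, 27, 28, 29]
|union| = 13

13


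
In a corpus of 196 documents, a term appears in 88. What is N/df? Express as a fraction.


IDF ratio = N / df
= 196 / 88
= 49/22

49/22


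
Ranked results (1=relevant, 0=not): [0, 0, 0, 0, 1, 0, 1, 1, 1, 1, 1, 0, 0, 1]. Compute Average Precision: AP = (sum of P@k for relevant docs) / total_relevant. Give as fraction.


Computing P@k for each relevant position:
Position 1: not relevant
Position 2: not relevant
Position 3: not relevant
Position 4: not relevant
Position 5: relevant, P@5 = 1/5 = 1/5
Position 6: not relevant
Position 7: relevant, P@7 = 2/7 = 2/7
Position 8: relevant, P@8 = 3/8 = 3/8
Position 9: relevant, P@9 = 4/9 = 4/9
Position 10: relevant, P@10 = 5/10 = 1/2
Position 11: relevant, P@11 = 6/11 = 6/11
Position 12: not relevant
Position 13: not relevant
Position 14: relevant, P@14 = 7/14 = 1/2
Sum of P@k = 1/5 + 2/7 + 3/8 + 4/9 + 1/2 + 6/11 + 1/2 = 79019/27720
AP = 79019/27720 / 7 = 79019/194040

79019/194040


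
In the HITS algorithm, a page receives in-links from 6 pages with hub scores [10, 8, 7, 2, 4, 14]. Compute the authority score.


Authority = sum of hub scores of in-linkers
In-link 1: hub score = 10
In-link 2: hub score = 8
In-link 3: hub score = 7
In-link 4: hub score = 2
In-link 5: hub score = 4
In-link 6: hub score = 14
Authority = 10 + 8 + 7 + 2 + 4 + 14 = 45

45


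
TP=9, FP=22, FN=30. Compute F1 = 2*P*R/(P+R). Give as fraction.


F1 = 2 * P * R / (P + R)
P = TP/(TP+FP) = 9/31 = 9/31
R = TP/(TP+FN) = 9/39 = 3/13
2 * P * R = 2 * 9/31 * 3/13 = 54/403
P + R = 9/31 + 3/13 = 210/403
F1 = 54/403 / 210/403 = 9/35

9/35


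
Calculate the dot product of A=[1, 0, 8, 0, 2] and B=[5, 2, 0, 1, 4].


Dot product = sum of element-wise products
A[0]*B[0] = 1*5 = 5
A[1]*B[1] = 0*2 = 0
A[2]*B[2] = 8*0 = 0
A[3]*B[3] = 0*1 = 0
A[4]*B[4] = 2*4 = 8
Sum = 5 + 0 + 0 + 0 + 8 = 13

13


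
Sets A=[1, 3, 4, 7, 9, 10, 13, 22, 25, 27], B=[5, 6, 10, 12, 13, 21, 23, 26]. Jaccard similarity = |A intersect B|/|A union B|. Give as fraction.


A intersect B = [10, 13]
|A intersect B| = 2
A union B = [1, 3, 4, 5, 6, 7, 9, 10, 12, 13, 21, 22, 23, 25, 26, 27]
|A union B| = 16
Jaccard = 2/16 = 1/8

1/8


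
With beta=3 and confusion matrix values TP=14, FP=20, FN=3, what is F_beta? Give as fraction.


P = TP/(TP+FP) = 14/34 = 7/17
R = TP/(TP+FN) = 14/17 = 14/17
beta^2 = 3^2 = 9
(1 + beta^2) = 10
Numerator = (1+beta^2)*P*R = 980/289
Denominator = beta^2*P + R = 63/17 + 14/17 = 77/17
F_beta = 140/187

140/187


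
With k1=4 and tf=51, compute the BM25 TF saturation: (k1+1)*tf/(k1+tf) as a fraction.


BM25 TF component = (k1+1)*tf / (k1+tf)
k1 = 4, tf = 51
Numerator = (4+1)*51 = 255
Denominator = 4 + 51 = 55
= 255/55 = 51/11

51/11


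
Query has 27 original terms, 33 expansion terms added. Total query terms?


Original terms: 27
Expansion terms: 33
Total = 27 + 33 = 60

60


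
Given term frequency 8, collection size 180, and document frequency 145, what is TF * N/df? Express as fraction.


TF * (N/df)
= 8 * (180/145)
= 8 * 36/29
= 288/29

288/29


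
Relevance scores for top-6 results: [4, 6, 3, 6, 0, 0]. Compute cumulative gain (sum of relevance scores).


Cumulative Gain = sum of relevance scores
Position 1: rel=4, running sum=4
Position 2: rel=6, running sum=10
Position 3: rel=3, running sum=13
Position 4: rel=6, running sum=19
Position 5: rel=0, running sum=19
Position 6: rel=0, running sum=19
CG = 19

19


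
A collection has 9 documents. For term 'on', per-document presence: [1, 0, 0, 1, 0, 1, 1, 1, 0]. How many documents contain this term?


Checking each document for 'on':
Doc 1: present
Doc 2: absent
Doc 3: absent
Doc 4: present
Doc 5: absent
Doc 6: present
Doc 7: present
Doc 8: present
Doc 9: absent
df = sum of presences = 1 + 0 + 0 + 1 + 0 + 1 + 1 + 1 + 0 = 5

5


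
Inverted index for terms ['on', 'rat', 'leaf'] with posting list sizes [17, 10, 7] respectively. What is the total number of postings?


Summing posting list sizes:
'on': 17 postings
'rat': 10 postings
'leaf': 7 postings
Total = 17 + 10 + 7 = 34

34


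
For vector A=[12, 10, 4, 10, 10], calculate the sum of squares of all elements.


|A|^2 = sum of squared components
A[0]^2 = 12^2 = 144
A[1]^2 = 10^2 = 100
A[2]^2 = 4^2 = 16
A[3]^2 = 10^2 = 100
A[4]^2 = 10^2 = 100
Sum = 144 + 100 + 16 + 100 + 100 = 460

460


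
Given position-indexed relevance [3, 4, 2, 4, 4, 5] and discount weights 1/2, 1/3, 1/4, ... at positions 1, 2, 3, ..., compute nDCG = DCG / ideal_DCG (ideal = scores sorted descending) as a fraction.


Position discount weights w_i = 1/(i+1) for i=1..6:
Weights = [1/2, 1/3, 1/4, 1/5, 1/6, 1/7]
Actual relevance: [3, 4, 2, 4, 4, 5]
DCG = 3/2 + 4/3 + 2/4 + 4/5 + 4/6 + 5/7 = 193/35
Ideal relevance (sorted desc): [5, 4, 4, 4, 3, 2]
Ideal DCG = 5/2 + 4/3 + 4/4 + 4/5 + 3/6 + 2/7 = 674/105
nDCG = DCG / ideal_DCG = 193/35 / 674/105 = 579/674

579/674


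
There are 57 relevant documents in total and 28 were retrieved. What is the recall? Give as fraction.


Recall = retrieved_relevant / total_relevant
= 28 / 57
= 28 / (28 + 29)
= 28/57

28/57


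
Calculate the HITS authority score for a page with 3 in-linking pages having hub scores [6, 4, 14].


Authority = sum of hub scores of in-linkers
In-link 1: hub score = 6
In-link 2: hub score = 4
In-link 3: hub score = 14
Authority = 6 + 4 + 14 = 24

24


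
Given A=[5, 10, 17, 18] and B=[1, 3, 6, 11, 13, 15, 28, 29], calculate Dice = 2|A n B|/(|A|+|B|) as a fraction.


A intersect B = []
|A intersect B| = 0
|A| = 4, |B| = 8
Dice = 2*0 / (4+8)
= 0 / 12 = 0

0


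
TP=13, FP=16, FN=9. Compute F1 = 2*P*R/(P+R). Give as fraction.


F1 = 2 * P * R / (P + R)
P = TP/(TP+FP) = 13/29 = 13/29
R = TP/(TP+FN) = 13/22 = 13/22
2 * P * R = 2 * 13/29 * 13/22 = 169/319
P + R = 13/29 + 13/22 = 663/638
F1 = 169/319 / 663/638 = 26/51

26/51


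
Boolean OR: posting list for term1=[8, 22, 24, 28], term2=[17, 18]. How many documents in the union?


Boolean OR: find union of posting lists
term1 docs: [8, 22, 24, 28]
term2 docs: [17, 18]
Union: [8, 17, 18, 22, 24, 28]
|union| = 6

6


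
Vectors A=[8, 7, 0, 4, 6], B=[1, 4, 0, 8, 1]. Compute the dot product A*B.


Dot product = sum of element-wise products
A[0]*B[0] = 8*1 = 8
A[1]*B[1] = 7*4 = 28
A[2]*B[2] = 0*0 = 0
A[3]*B[3] = 4*8 = 32
A[4]*B[4] = 6*1 = 6
Sum = 8 + 28 + 0 + 32 + 6 = 74

74


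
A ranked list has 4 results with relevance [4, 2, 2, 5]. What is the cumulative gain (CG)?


Cumulative Gain = sum of relevance scores
Position 1: rel=4, running sum=4
Position 2: rel=2, running sum=6
Position 3: rel=2, running sum=8
Position 4: rel=5, running sum=13
CG = 13

13


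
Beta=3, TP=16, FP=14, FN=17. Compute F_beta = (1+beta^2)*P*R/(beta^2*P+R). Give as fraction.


P = TP/(TP+FP) = 16/30 = 8/15
R = TP/(TP+FN) = 16/33 = 16/33
beta^2 = 3^2 = 9
(1 + beta^2) = 10
Numerator = (1+beta^2)*P*R = 256/99
Denominator = beta^2*P + R = 24/5 + 16/33 = 872/165
F_beta = 160/327

160/327


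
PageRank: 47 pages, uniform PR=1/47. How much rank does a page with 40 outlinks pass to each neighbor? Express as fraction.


Initial PR = 1/47 = 1/47
Outlinks = 40
Contribution per link = PR / outlinks
= 1/47 / 40
= 1/1880

1/1880


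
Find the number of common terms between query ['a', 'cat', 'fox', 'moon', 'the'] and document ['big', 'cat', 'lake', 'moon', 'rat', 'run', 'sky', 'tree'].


Query terms: ['a', 'cat', 'fox', 'moon', 'the']
Document terms: ['big', 'cat', 'lake', 'moon', 'rat', 'run', 'sky', 'tree']
Common terms: ['cat', 'moon']
Overlap count = 2

2


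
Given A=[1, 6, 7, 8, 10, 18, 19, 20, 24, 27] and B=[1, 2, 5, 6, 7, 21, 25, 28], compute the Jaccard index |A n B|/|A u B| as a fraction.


A intersect B = [1, 6, 7]
|A intersect B| = 3
A union B = [1, 2, 5, 6, 7, 8, 10, 18, 19, 20, 21, 24, 25, 27, 28]
|A union B| = 15
Jaccard = 3/15 = 1/5

1/5


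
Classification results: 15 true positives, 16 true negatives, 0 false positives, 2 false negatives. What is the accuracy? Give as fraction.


Accuracy = (TP + TN) / (TP + TN + FP + FN)
TP + TN = 15 + 16 = 31
Total = 15 + 16 + 0 + 2 = 33
Accuracy = 31 / 33 = 31/33

31/33


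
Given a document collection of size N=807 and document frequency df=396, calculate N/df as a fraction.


IDF ratio = N / df
= 807 / 396
= 269/132

269/132


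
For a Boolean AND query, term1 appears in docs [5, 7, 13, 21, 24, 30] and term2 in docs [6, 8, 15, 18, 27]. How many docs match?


Boolean AND: find intersection of posting lists
term1 docs: [5, 7, 13, 21, 24, 30]
term2 docs: [6, 8, 15, 18, 27]
Intersection: []
|intersection| = 0

0


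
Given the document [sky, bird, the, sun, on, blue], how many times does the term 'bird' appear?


Document has 6 words
Scanning for 'bird':
Found at positions: [1]
Count = 1

1


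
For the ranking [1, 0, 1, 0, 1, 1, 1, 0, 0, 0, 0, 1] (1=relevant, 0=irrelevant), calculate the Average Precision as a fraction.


Computing P@k for each relevant position:
Position 1: relevant, P@1 = 1/1 = 1
Position 2: not relevant
Position 3: relevant, P@3 = 2/3 = 2/3
Position 4: not relevant
Position 5: relevant, P@5 = 3/5 = 3/5
Position 6: relevant, P@6 = 4/6 = 2/3
Position 7: relevant, P@7 = 5/7 = 5/7
Position 8: not relevant
Position 9: not relevant
Position 10: not relevant
Position 11: not relevant
Position 12: relevant, P@12 = 6/12 = 1/2
Sum of P@k = 1 + 2/3 + 3/5 + 2/3 + 5/7 + 1/2 = 871/210
AP = 871/210 / 6 = 871/1260

871/1260


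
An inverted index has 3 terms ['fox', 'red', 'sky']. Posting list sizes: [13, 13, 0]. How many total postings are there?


Summing posting list sizes:
'fox': 13 postings
'red': 13 postings
'sky': 0 postings
Total = 13 + 13 + 0 = 26

26


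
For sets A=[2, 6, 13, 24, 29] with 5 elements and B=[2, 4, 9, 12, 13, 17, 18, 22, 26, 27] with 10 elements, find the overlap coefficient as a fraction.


A intersect B = [2, 13]
|A intersect B| = 2
min(|A|, |B|) = min(5, 10) = 5
Overlap = 2 / 5 = 2/5

2/5


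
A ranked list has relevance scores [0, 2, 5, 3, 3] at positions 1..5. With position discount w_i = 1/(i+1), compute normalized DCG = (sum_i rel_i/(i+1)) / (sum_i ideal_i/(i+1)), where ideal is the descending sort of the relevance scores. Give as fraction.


Position discount weights w_i = 1/(i+1) for i=1..5:
Weights = [1/2, 1/3, 1/4, 1/5, 1/6]
Actual relevance: [0, 2, 5, 3, 3]
DCG = 0/2 + 2/3 + 5/4 + 3/5 + 3/6 = 181/60
Ideal relevance (sorted desc): [5, 3, 3, 2, 0]
Ideal DCG = 5/2 + 3/3 + 3/4 + 2/5 + 0/6 = 93/20
nDCG = DCG / ideal_DCG = 181/60 / 93/20 = 181/279

181/279


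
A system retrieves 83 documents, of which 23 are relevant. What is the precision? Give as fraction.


Precision = relevant_retrieved / total_retrieved
= 23 / 83
= 23 / (23 + 60)
= 23/83

23/83


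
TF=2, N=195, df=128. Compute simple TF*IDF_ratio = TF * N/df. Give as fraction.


TF * (N/df)
= 2 * (195/128)
= 2 * 195/128
= 195/64

195/64


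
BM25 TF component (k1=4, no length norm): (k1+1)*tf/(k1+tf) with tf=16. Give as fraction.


BM25 TF component = (k1+1)*tf / (k1+tf)
k1 = 4, tf = 16
Numerator = (4+1)*16 = 80
Denominator = 4 + 16 = 20
= 80/20 = 4

4


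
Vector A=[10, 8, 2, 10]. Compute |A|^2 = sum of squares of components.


|A|^2 = sum of squared components
A[0]^2 = 10^2 = 100
A[1]^2 = 8^2 = 64
A[2]^2 = 2^2 = 4
A[3]^2 = 10^2 = 100
Sum = 100 + 64 + 4 + 100 = 268

268


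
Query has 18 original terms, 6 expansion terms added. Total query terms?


Original terms: 18
Expansion terms: 6
Total = 18 + 6 = 24

24


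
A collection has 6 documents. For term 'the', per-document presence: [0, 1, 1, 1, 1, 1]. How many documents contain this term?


Checking each document for 'the':
Doc 1: absent
Doc 2: present
Doc 3: present
Doc 4: present
Doc 5: present
Doc 6: present
df = sum of presences = 0 + 1 + 1 + 1 + 1 + 1 = 5

5


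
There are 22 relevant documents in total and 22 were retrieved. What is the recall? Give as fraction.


Recall = retrieved_relevant / total_relevant
= 22 / 22
= 22 / (22 + 0)
= 1

1


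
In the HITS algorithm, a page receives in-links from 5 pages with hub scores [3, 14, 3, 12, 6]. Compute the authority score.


Authority = sum of hub scores of in-linkers
In-link 1: hub score = 3
In-link 2: hub score = 14
In-link 3: hub score = 3
In-link 4: hub score = 12
In-link 5: hub score = 6
Authority = 3 + 14 + 3 + 12 + 6 = 38

38


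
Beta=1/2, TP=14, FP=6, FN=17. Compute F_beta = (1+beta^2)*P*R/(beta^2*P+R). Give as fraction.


P = TP/(TP+FP) = 14/20 = 7/10
R = TP/(TP+FN) = 14/31 = 14/31
beta^2 = 1/2^2 = 1/4
(1 + beta^2) = 5/4
Numerator = (1+beta^2)*P*R = 49/124
Denominator = beta^2*P + R = 7/40 + 14/31 = 777/1240
F_beta = 70/111

70/111


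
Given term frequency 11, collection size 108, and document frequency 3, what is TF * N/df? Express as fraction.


TF * (N/df)
= 11 * (108/3)
= 11 * 36
= 396

396


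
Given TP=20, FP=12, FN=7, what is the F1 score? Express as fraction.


F1 = 2 * P * R / (P + R)
P = TP/(TP+FP) = 20/32 = 5/8
R = TP/(TP+FN) = 20/27 = 20/27
2 * P * R = 2 * 5/8 * 20/27 = 25/27
P + R = 5/8 + 20/27 = 295/216
F1 = 25/27 / 295/216 = 40/59

40/59


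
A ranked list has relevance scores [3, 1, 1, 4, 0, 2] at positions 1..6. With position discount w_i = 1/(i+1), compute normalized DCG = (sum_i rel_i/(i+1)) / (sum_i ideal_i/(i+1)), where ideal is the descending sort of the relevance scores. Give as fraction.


Position discount weights w_i = 1/(i+1) for i=1..6:
Weights = [1/2, 1/3, 1/4, 1/5, 1/6, 1/7]
Actual relevance: [3, 1, 1, 4, 0, 2]
DCG = 3/2 + 1/3 + 1/4 + 4/5 + 0/6 + 2/7 = 1331/420
Ideal relevance (sorted desc): [4, 3, 2, 1, 1, 0]
Ideal DCG = 4/2 + 3/3 + 2/4 + 1/5 + 1/6 + 0/7 = 58/15
nDCG = DCG / ideal_DCG = 1331/420 / 58/15 = 1331/1624

1331/1624


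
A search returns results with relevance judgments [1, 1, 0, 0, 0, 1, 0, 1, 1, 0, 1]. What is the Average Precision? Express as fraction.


Computing P@k for each relevant position:
Position 1: relevant, P@1 = 1/1 = 1
Position 2: relevant, P@2 = 2/2 = 1
Position 3: not relevant
Position 4: not relevant
Position 5: not relevant
Position 6: relevant, P@6 = 3/6 = 1/2
Position 7: not relevant
Position 8: relevant, P@8 = 4/8 = 1/2
Position 9: relevant, P@9 = 5/9 = 5/9
Position 10: not relevant
Position 11: relevant, P@11 = 6/11 = 6/11
Sum of P@k = 1 + 1 + 1/2 + 1/2 + 5/9 + 6/11 = 406/99
AP = 406/99 / 6 = 203/297

203/297


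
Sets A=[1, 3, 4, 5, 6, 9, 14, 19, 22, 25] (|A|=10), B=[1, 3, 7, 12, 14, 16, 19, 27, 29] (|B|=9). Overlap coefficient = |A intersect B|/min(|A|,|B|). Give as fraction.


A intersect B = [1, 3, 14, 19]
|A intersect B| = 4
min(|A|, |B|) = min(10, 9) = 9
Overlap = 4 / 9 = 4/9

4/9


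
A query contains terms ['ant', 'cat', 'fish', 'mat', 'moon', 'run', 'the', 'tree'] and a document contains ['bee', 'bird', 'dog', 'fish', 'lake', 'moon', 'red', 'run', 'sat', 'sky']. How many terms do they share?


Query terms: ['ant', 'cat', 'fish', 'mat', 'moon', 'run', 'the', 'tree']
Document terms: ['bee', 'bird', 'dog', 'fish', 'lake', 'moon', 'red', 'run', 'sat', 'sky']
Common terms: ['fish', 'moon', 'run']
Overlap count = 3

3


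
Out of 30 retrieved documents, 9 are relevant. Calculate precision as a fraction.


Precision = relevant_retrieved / total_retrieved
= 9 / 30
= 9 / (9 + 21)
= 3/10

3/10


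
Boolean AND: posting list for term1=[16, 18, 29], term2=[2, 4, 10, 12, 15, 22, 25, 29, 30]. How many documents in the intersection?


Boolean AND: find intersection of posting lists
term1 docs: [16, 18, 29]
term2 docs: [2, 4, 10, 12, 15, 22, 25, 29, 30]
Intersection: [29]
|intersection| = 1

1


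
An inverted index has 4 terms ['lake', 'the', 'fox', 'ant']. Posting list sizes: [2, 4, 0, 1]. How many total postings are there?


Summing posting list sizes:
'lake': 2 postings
'the': 4 postings
'fox': 0 postings
'ant': 1 postings
Total = 2 + 4 + 0 + 1 = 7

7


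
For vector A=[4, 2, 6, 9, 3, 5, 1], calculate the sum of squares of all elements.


|A|^2 = sum of squared components
A[0]^2 = 4^2 = 16
A[1]^2 = 2^2 = 4
A[2]^2 = 6^2 = 36
A[3]^2 = 9^2 = 81
A[4]^2 = 3^2 = 9
A[5]^2 = 5^2 = 25
A[6]^2 = 1^2 = 1
Sum = 16 + 4 + 36 + 81 + 9 + 25 + 1 = 172

172


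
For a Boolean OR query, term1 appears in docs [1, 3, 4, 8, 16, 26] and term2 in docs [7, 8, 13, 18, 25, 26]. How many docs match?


Boolean OR: find union of posting lists
term1 docs: [1, 3, 4, 8, 16, 26]
term2 docs: [7, 8, 13, 18, 25, 26]
Union: [1, 3, 4, 7, 8, 13, 16, 18, 25, 26]
|union| = 10

10


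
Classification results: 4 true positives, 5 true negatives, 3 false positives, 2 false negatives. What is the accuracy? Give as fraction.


Accuracy = (TP + TN) / (TP + TN + FP + FN)
TP + TN = 4 + 5 = 9
Total = 4 + 5 + 3 + 2 = 14
Accuracy = 9 / 14 = 9/14

9/14


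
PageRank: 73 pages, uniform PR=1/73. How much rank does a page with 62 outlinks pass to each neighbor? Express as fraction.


Initial PR = 1/73 = 1/73
Outlinks = 62
Contribution per link = PR / outlinks
= 1/73 / 62
= 1/4526

1/4526


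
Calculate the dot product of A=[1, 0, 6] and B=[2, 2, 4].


Dot product = sum of element-wise products
A[0]*B[0] = 1*2 = 2
A[1]*B[1] = 0*2 = 0
A[2]*B[2] = 6*4 = 24
Sum = 2 + 0 + 24 = 26

26


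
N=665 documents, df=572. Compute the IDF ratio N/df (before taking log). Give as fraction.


IDF ratio = N / df
= 665 / 572
= 665/572

665/572


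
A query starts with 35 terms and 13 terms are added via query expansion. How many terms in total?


Original terms: 35
Expansion terms: 13
Total = 35 + 13 = 48

48


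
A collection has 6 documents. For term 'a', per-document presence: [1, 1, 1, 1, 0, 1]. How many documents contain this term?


Checking each document for 'a':
Doc 1: present
Doc 2: present
Doc 3: present
Doc 4: present
Doc 5: absent
Doc 6: present
df = sum of presences = 1 + 1 + 1 + 1 + 0 + 1 = 5

5


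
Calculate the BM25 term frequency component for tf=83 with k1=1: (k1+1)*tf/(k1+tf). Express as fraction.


BM25 TF component = (k1+1)*tf / (k1+tf)
k1 = 1, tf = 83
Numerator = (1+1)*83 = 166
Denominator = 1 + 83 = 84
= 166/84 = 83/42

83/42


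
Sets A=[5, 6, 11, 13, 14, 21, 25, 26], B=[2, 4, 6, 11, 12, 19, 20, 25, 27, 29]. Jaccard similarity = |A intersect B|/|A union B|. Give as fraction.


A intersect B = [6, 11, 25]
|A intersect B| = 3
A union B = [2, 4, 5, 6, 11, 12, 13, 14, 19, 20, 21, 25, 26, 27, 29]
|A union B| = 15
Jaccard = 3/15 = 1/5

1/5


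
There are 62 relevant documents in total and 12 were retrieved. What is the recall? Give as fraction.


Recall = retrieved_relevant / total_relevant
= 12 / 62
= 12 / (12 + 50)
= 6/31

6/31


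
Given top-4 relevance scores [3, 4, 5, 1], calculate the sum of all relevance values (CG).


Cumulative Gain = sum of relevance scores
Position 1: rel=3, running sum=3
Position 2: rel=4, running sum=7
Position 3: rel=5, running sum=12
Position 4: rel=1, running sum=13
CG = 13

13


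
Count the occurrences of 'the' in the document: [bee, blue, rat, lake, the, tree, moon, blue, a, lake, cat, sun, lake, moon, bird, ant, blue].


Document has 17 words
Scanning for 'the':
Found at positions: [4]
Count = 1

1


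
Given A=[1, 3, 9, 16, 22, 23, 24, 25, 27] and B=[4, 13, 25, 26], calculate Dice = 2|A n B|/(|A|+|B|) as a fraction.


A intersect B = [25]
|A intersect B| = 1
|A| = 9, |B| = 4
Dice = 2*1 / (9+4)
= 2 / 13 = 2/13

2/13


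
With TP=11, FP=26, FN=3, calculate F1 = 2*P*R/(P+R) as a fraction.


F1 = 2 * P * R / (P + R)
P = TP/(TP+FP) = 11/37 = 11/37
R = TP/(TP+FN) = 11/14 = 11/14
2 * P * R = 2 * 11/37 * 11/14 = 121/259
P + R = 11/37 + 11/14 = 561/518
F1 = 121/259 / 561/518 = 22/51

22/51


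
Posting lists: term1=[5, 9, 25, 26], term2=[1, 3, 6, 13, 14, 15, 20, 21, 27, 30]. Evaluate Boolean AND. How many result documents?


Boolean AND: find intersection of posting lists
term1 docs: [5, 9, 25, 26]
term2 docs: [1, 3, 6, 13, 14, 15, 20, 21, 27, 30]
Intersection: []
|intersection| = 0

0


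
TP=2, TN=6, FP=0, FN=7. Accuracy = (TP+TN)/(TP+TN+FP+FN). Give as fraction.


Accuracy = (TP + TN) / (TP + TN + FP + FN)
TP + TN = 2 + 6 = 8
Total = 2 + 6 + 0 + 7 = 15
Accuracy = 8 / 15 = 8/15

8/15


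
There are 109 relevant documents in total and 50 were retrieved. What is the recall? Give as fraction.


Recall = retrieved_relevant / total_relevant
= 50 / 109
= 50 / (50 + 59)
= 50/109

50/109


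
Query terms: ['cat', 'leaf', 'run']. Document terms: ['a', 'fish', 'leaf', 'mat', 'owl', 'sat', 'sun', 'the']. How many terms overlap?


Query terms: ['cat', 'leaf', 'run']
Document terms: ['a', 'fish', 'leaf', 'mat', 'owl', 'sat', 'sun', 'the']
Common terms: ['leaf']
Overlap count = 1

1


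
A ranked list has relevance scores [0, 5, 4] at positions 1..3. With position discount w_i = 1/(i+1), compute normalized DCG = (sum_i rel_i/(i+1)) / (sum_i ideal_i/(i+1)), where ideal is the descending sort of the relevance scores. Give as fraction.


Position discount weights w_i = 1/(i+1) for i=1..3:
Weights = [1/2, 1/3, 1/4]
Actual relevance: [0, 5, 4]
DCG = 0/2 + 5/3 + 4/4 = 8/3
Ideal relevance (sorted desc): [5, 4, 0]
Ideal DCG = 5/2 + 4/3 + 0/4 = 23/6
nDCG = DCG / ideal_DCG = 8/3 / 23/6 = 16/23

16/23


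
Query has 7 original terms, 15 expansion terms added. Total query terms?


Original terms: 7
Expansion terms: 15
Total = 7 + 15 = 22

22


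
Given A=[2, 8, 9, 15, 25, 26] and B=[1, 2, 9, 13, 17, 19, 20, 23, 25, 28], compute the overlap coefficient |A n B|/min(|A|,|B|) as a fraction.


A intersect B = [2, 9, 25]
|A intersect B| = 3
min(|A|, |B|) = min(6, 10) = 6
Overlap = 3 / 6 = 1/2

1/2


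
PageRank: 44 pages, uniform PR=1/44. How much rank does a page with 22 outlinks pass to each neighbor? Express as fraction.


Initial PR = 1/44 = 1/44
Outlinks = 22
Contribution per link = PR / outlinks
= 1/44 / 22
= 1/968

1/968


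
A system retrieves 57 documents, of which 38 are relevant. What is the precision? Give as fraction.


Precision = relevant_retrieved / total_retrieved
= 38 / 57
= 38 / (38 + 19)
= 2/3

2/3


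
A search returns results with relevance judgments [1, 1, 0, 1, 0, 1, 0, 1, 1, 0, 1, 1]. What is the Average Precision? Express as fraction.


Computing P@k for each relevant position:
Position 1: relevant, P@1 = 1/1 = 1
Position 2: relevant, P@2 = 2/2 = 1
Position 3: not relevant
Position 4: relevant, P@4 = 3/4 = 3/4
Position 5: not relevant
Position 6: relevant, P@6 = 4/6 = 2/3
Position 7: not relevant
Position 8: relevant, P@8 = 5/8 = 5/8
Position 9: relevant, P@9 = 6/9 = 2/3
Position 10: not relevant
Position 11: relevant, P@11 = 7/11 = 7/11
Position 12: relevant, P@12 = 8/12 = 2/3
Sum of P@k = 1 + 1 + 3/4 + 2/3 + 5/8 + 2/3 + 7/11 + 2/3 = 529/88
AP = 529/88 / 8 = 529/704

529/704


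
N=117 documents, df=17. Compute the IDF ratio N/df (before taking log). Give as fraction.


IDF ratio = N / df
= 117 / 17
= 117/17

117/17


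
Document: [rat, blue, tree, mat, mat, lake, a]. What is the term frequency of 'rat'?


Document has 7 words
Scanning for 'rat':
Found at positions: [0]
Count = 1

1


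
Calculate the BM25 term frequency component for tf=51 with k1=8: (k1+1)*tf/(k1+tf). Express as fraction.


BM25 TF component = (k1+1)*tf / (k1+tf)
k1 = 8, tf = 51
Numerator = (8+1)*51 = 459
Denominator = 8 + 51 = 59
= 459/59 = 459/59

459/59


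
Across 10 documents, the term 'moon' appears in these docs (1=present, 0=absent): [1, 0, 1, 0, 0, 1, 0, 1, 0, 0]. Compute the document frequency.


Checking each document for 'moon':
Doc 1: present
Doc 2: absent
Doc 3: present
Doc 4: absent
Doc 5: absent
Doc 6: present
Doc 7: absent
Doc 8: present
Doc 9: absent
Doc 10: absent
df = sum of presences = 1 + 0 + 1 + 0 + 0 + 1 + 0 + 1 + 0 + 0 = 4

4


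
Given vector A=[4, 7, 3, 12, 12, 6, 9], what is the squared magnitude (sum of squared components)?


|A|^2 = sum of squared components
A[0]^2 = 4^2 = 16
A[1]^2 = 7^2 = 49
A[2]^2 = 3^2 = 9
A[3]^2 = 12^2 = 144
A[4]^2 = 12^2 = 144
A[5]^2 = 6^2 = 36
A[6]^2 = 9^2 = 81
Sum = 16 + 49 + 9 + 144 + 144 + 36 + 81 = 479

479


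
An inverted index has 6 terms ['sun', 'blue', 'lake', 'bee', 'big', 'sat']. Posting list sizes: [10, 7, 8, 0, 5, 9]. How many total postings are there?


Summing posting list sizes:
'sun': 10 postings
'blue': 7 postings
'lake': 8 postings
'bee': 0 postings
'big': 5 postings
'sat': 9 postings
Total = 10 + 7 + 8 + 0 + 5 + 9 = 39

39


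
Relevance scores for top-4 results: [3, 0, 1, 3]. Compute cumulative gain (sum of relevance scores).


Cumulative Gain = sum of relevance scores
Position 1: rel=3, running sum=3
Position 2: rel=0, running sum=3
Position 3: rel=1, running sum=4
Position 4: rel=3, running sum=7
CG = 7

7


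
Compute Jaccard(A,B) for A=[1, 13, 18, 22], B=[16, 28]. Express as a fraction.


A intersect B = []
|A intersect B| = 0
A union B = [1, 13, 16, 18, 22, 28]
|A union B| = 6
Jaccard = 0/6 = 0

0


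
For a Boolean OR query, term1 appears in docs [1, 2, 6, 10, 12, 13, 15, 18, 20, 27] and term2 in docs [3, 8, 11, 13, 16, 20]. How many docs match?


Boolean OR: find union of posting lists
term1 docs: [1, 2, 6, 10, 12, 13, 15, 18, 20, 27]
term2 docs: [3, 8, 11, 13, 16, 20]
Union: [1, 2, 3, 6, 8, 10, 11, 12, 13, 15, 16, 18, 20, 27]
|union| = 14

14


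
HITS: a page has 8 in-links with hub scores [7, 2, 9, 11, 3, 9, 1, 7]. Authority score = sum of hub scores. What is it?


Authority = sum of hub scores of in-linkers
In-link 1: hub score = 7
In-link 2: hub score = 2
In-link 3: hub score = 9
In-link 4: hub score = 11
In-link 5: hub score = 3
In-link 6: hub score = 9
In-link 7: hub score = 1
In-link 8: hub score = 7
Authority = 7 + 2 + 9 + 11 + 3 + 9 + 1 + 7 = 49

49


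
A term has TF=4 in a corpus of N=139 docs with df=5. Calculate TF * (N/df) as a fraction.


TF * (N/df)
= 4 * (139/5)
= 4 * 139/5
= 556/5

556/5


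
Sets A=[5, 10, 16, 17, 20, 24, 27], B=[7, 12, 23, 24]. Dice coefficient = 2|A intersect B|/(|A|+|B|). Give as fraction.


A intersect B = [24]
|A intersect B| = 1
|A| = 7, |B| = 4
Dice = 2*1 / (7+4)
= 2 / 11 = 2/11

2/11


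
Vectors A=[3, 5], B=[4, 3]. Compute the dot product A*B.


Dot product = sum of element-wise products
A[0]*B[0] = 3*4 = 12
A[1]*B[1] = 5*3 = 15
Sum = 12 + 15 = 27

27


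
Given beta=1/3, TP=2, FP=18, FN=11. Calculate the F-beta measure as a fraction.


P = TP/(TP+FP) = 2/20 = 1/10
R = TP/(TP+FN) = 2/13 = 2/13
beta^2 = 1/3^2 = 1/9
(1 + beta^2) = 10/9
Numerator = (1+beta^2)*P*R = 2/117
Denominator = beta^2*P + R = 1/90 + 2/13 = 193/1170
F_beta = 20/193

20/193


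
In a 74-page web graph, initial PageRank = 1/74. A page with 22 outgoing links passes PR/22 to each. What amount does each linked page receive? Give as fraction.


Initial PR = 1/74 = 1/74
Outlinks = 22
Contribution per link = PR / outlinks
= 1/74 / 22
= 1/1628

1/1628


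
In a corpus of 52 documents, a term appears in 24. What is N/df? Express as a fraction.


IDF ratio = N / df
= 52 / 24
= 13/6

13/6


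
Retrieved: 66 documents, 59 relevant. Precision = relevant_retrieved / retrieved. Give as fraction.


Precision = relevant_retrieved / total_retrieved
= 59 / 66
= 59 / (59 + 7)
= 59/66

59/66


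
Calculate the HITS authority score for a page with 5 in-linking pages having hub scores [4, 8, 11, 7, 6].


Authority = sum of hub scores of in-linkers
In-link 1: hub score = 4
In-link 2: hub score = 8
In-link 3: hub score = 11
In-link 4: hub score = 7
In-link 5: hub score = 6
Authority = 4 + 8 + 11 + 7 + 6 = 36

36


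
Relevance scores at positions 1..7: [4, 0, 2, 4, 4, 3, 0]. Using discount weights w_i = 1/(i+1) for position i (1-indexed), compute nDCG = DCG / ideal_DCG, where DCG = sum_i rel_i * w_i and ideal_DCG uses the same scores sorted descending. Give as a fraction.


Position discount weights w_i = 1/(i+1) for i=1..7:
Weights = [1/2, 1/3, 1/4, 1/5, 1/6, 1/7, 1/8]
Actual relevance: [4, 0, 2, 4, 4, 3, 0]
DCG = 4/2 + 0/3 + 2/4 + 4/5 + 4/6 + 3/7 + 0/8 = 923/210
Ideal relevance (sorted desc): [4, 4, 4, 3, 2, 0, 0]
Ideal DCG = 4/2 + 4/3 + 4/4 + 3/5 + 2/6 + 0/7 + 0/8 = 79/15
nDCG = DCG / ideal_DCG = 923/210 / 79/15 = 923/1106

923/1106


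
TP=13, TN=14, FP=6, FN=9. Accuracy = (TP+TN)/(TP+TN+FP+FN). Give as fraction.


Accuracy = (TP + TN) / (TP + TN + FP + FN)
TP + TN = 13 + 14 = 27
Total = 13 + 14 + 6 + 9 = 42
Accuracy = 27 / 42 = 9/14

9/14


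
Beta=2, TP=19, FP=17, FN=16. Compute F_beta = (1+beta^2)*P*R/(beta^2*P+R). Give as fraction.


P = TP/(TP+FP) = 19/36 = 19/36
R = TP/(TP+FN) = 19/35 = 19/35
beta^2 = 2^2 = 4
(1 + beta^2) = 5
Numerator = (1+beta^2)*P*R = 361/252
Denominator = beta^2*P + R = 19/9 + 19/35 = 836/315
F_beta = 95/176

95/176


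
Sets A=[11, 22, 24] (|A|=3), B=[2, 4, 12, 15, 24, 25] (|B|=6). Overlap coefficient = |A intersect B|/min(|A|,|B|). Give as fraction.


A intersect B = [24]
|A intersect B| = 1
min(|A|, |B|) = min(3, 6) = 3
Overlap = 1 / 3 = 1/3

1/3


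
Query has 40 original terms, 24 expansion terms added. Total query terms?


Original terms: 40
Expansion terms: 24
Total = 40 + 24 = 64

64


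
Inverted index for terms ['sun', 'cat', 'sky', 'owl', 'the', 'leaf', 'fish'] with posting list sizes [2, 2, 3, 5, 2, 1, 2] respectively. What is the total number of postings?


Summing posting list sizes:
'sun': 2 postings
'cat': 2 postings
'sky': 3 postings
'owl': 5 postings
'the': 2 postings
'leaf': 1 postings
'fish': 2 postings
Total = 2 + 2 + 3 + 5 + 2 + 1 + 2 = 17

17


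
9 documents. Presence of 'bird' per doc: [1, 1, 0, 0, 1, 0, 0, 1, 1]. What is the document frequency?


Checking each document for 'bird':
Doc 1: present
Doc 2: present
Doc 3: absent
Doc 4: absent
Doc 5: present
Doc 6: absent
Doc 7: absent
Doc 8: present
Doc 9: present
df = sum of presences = 1 + 1 + 0 + 0 + 1 + 0 + 0 + 1 + 1 = 5

5


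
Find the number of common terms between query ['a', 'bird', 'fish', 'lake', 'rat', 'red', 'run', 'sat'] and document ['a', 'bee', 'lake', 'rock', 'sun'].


Query terms: ['a', 'bird', 'fish', 'lake', 'rat', 'red', 'run', 'sat']
Document terms: ['a', 'bee', 'lake', 'rock', 'sun']
Common terms: ['a', 'lake']
Overlap count = 2

2


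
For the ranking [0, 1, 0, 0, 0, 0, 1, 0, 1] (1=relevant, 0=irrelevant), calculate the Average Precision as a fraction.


Computing P@k for each relevant position:
Position 1: not relevant
Position 2: relevant, P@2 = 1/2 = 1/2
Position 3: not relevant
Position 4: not relevant
Position 5: not relevant
Position 6: not relevant
Position 7: relevant, P@7 = 2/7 = 2/7
Position 8: not relevant
Position 9: relevant, P@9 = 3/9 = 1/3
Sum of P@k = 1/2 + 2/7 + 1/3 = 47/42
AP = 47/42 / 3 = 47/126

47/126


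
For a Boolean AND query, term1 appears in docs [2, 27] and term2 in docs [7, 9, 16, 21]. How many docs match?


Boolean AND: find intersection of posting lists
term1 docs: [2, 27]
term2 docs: [7, 9, 16, 21]
Intersection: []
|intersection| = 0

0


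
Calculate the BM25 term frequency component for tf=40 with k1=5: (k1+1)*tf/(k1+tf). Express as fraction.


BM25 TF component = (k1+1)*tf / (k1+tf)
k1 = 5, tf = 40
Numerator = (5+1)*40 = 240
Denominator = 5 + 40 = 45
= 240/45 = 16/3

16/3


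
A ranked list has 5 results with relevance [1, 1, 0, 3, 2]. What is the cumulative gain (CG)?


Cumulative Gain = sum of relevance scores
Position 1: rel=1, running sum=1
Position 2: rel=1, running sum=2
Position 3: rel=0, running sum=2
Position 4: rel=3, running sum=5
Position 5: rel=2, running sum=7
CG = 7

7


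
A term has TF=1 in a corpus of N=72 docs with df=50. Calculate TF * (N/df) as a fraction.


TF * (N/df)
= 1 * (72/50)
= 1 * 36/25
= 36/25

36/25


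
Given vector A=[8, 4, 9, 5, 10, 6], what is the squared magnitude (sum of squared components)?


|A|^2 = sum of squared components
A[0]^2 = 8^2 = 64
A[1]^2 = 4^2 = 16
A[2]^2 = 9^2 = 81
A[3]^2 = 5^2 = 25
A[4]^2 = 10^2 = 100
A[5]^2 = 6^2 = 36
Sum = 64 + 16 + 81 + 25 + 100 + 36 = 322

322


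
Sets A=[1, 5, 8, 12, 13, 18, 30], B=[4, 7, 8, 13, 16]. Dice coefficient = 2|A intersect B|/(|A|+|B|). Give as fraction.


A intersect B = [8, 13]
|A intersect B| = 2
|A| = 7, |B| = 5
Dice = 2*2 / (7+5)
= 4 / 12 = 1/3

1/3


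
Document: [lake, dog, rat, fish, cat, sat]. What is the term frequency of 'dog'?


Document has 6 words
Scanning for 'dog':
Found at positions: [1]
Count = 1

1


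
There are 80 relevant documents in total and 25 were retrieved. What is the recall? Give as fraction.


Recall = retrieved_relevant / total_relevant
= 25 / 80
= 25 / (25 + 55)
= 5/16

5/16


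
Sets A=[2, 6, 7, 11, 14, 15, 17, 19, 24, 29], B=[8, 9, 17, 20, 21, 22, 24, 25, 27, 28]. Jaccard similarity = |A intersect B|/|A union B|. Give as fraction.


A intersect B = [17, 24]
|A intersect B| = 2
A union B = [2, 6, 7, 8, 9, 11, 14, 15, 17, 19, 20, 21, 22, 24, 25, 27, 28, 29]
|A union B| = 18
Jaccard = 2/18 = 1/9

1/9


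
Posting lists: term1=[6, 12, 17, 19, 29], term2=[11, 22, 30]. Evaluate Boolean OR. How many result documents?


Boolean OR: find union of posting lists
term1 docs: [6, 12, 17, 19, 29]
term2 docs: [11, 22, 30]
Union: [6, 11, 12, 17, 19, 22, 29, 30]
|union| = 8

8


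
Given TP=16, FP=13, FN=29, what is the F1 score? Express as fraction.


F1 = 2 * P * R / (P + R)
P = TP/(TP+FP) = 16/29 = 16/29
R = TP/(TP+FN) = 16/45 = 16/45
2 * P * R = 2 * 16/29 * 16/45 = 512/1305
P + R = 16/29 + 16/45 = 1184/1305
F1 = 512/1305 / 1184/1305 = 16/37

16/37


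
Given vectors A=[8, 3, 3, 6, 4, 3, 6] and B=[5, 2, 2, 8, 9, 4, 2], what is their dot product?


Dot product = sum of element-wise products
A[0]*B[0] = 8*5 = 40
A[1]*B[1] = 3*2 = 6
A[2]*B[2] = 3*2 = 6
A[3]*B[3] = 6*8 = 48
A[4]*B[4] = 4*9 = 36
A[5]*B[5] = 3*4 = 12
A[6]*B[6] = 6*2 = 12
Sum = 40 + 6 + 6 + 48 + 36 + 12 + 12 = 160

160


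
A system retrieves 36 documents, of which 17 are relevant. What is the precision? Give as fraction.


Precision = relevant_retrieved / total_retrieved
= 17 / 36
= 17 / (17 + 19)
= 17/36

17/36


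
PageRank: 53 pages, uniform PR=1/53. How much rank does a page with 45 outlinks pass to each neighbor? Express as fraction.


Initial PR = 1/53 = 1/53
Outlinks = 45
Contribution per link = PR / outlinks
= 1/53 / 45
= 1/2385

1/2385


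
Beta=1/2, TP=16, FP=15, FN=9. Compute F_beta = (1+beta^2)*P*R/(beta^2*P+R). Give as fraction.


P = TP/(TP+FP) = 16/31 = 16/31
R = TP/(TP+FN) = 16/25 = 16/25
beta^2 = 1/2^2 = 1/4
(1 + beta^2) = 5/4
Numerator = (1+beta^2)*P*R = 64/155
Denominator = beta^2*P + R = 4/31 + 16/25 = 596/775
F_beta = 80/149

80/149


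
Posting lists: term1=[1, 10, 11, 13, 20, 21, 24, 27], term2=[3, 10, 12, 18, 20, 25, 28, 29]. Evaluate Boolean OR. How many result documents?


Boolean OR: find union of posting lists
term1 docs: [1, 10, 11, 13, 20, 21, 24, 27]
term2 docs: [3, 10, 12, 18, 20, 25, 28, 29]
Union: [1, 3, 10, 11, 12, 13, 18, 20, 21, 24, 25, 27, 28, 29]
|union| = 14

14


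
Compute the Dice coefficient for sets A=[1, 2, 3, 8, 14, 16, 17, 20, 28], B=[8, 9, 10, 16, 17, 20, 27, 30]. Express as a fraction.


A intersect B = [8, 16, 17, 20]
|A intersect B| = 4
|A| = 9, |B| = 8
Dice = 2*4 / (9+8)
= 8 / 17 = 8/17

8/17


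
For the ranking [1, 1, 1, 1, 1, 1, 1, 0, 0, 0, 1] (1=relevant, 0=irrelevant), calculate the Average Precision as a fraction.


Computing P@k for each relevant position:
Position 1: relevant, P@1 = 1/1 = 1
Position 2: relevant, P@2 = 2/2 = 1
Position 3: relevant, P@3 = 3/3 = 1
Position 4: relevant, P@4 = 4/4 = 1
Position 5: relevant, P@5 = 5/5 = 1
Position 6: relevant, P@6 = 6/6 = 1
Position 7: relevant, P@7 = 7/7 = 1
Position 8: not relevant
Position 9: not relevant
Position 10: not relevant
Position 11: relevant, P@11 = 8/11 = 8/11
Sum of P@k = 1 + 1 + 1 + 1 + 1 + 1 + 1 + 8/11 = 85/11
AP = 85/11 / 8 = 85/88

85/88


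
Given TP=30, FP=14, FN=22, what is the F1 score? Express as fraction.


F1 = 2 * P * R / (P + R)
P = TP/(TP+FP) = 30/44 = 15/22
R = TP/(TP+FN) = 30/52 = 15/26
2 * P * R = 2 * 15/22 * 15/26 = 225/286
P + R = 15/22 + 15/26 = 180/143
F1 = 225/286 / 180/143 = 5/8

5/8


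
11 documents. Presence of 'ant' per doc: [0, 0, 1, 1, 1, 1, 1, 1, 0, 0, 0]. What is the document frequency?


Checking each document for 'ant':
Doc 1: absent
Doc 2: absent
Doc 3: present
Doc 4: present
Doc 5: present
Doc 6: present
Doc 7: present
Doc 8: present
Doc 9: absent
Doc 10: absent
Doc 11: absent
df = sum of presences = 0 + 0 + 1 + 1 + 1 + 1 + 1 + 1 + 0 + 0 + 0 = 6

6


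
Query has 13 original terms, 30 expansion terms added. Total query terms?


Original terms: 13
Expansion terms: 30
Total = 13 + 30 = 43

43


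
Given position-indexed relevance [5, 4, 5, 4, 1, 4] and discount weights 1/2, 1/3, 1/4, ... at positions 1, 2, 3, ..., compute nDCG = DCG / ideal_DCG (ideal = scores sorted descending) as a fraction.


Position discount weights w_i = 1/(i+1) for i=1..6:
Weights = [1/2, 1/3, 1/4, 1/5, 1/6, 1/7]
Actual relevance: [5, 4, 5, 4, 1, 4]
DCG = 5/2 + 4/3 + 5/4 + 4/5 + 1/6 + 4/7 = 927/140
Ideal relevance (sorted desc): [5, 5, 4, 4, 4, 1]
Ideal DCG = 5/2 + 5/3 + 4/4 + 4/5 + 4/6 + 1/7 = 1423/210
nDCG = DCG / ideal_DCG = 927/140 / 1423/210 = 2781/2846

2781/2846
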